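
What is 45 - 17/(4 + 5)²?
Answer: 3628/81 ≈ 44.790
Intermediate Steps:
45 - 17/(4 + 5)² = 45 - 17*(1/9)² = 45 - 17*(⅑)² = 45 - 17*1/81 = 45 - 17/81 = 3628/81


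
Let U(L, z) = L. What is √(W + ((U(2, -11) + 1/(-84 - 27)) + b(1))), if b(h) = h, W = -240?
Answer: 2*I*√730047/111 ≈ 15.395*I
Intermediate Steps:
√(W + ((U(2, -11) + 1/(-84 - 27)) + b(1))) = √(-240 + ((2 + 1/(-84 - 27)) + 1)) = √(-240 + ((2 + 1/(-111)) + 1)) = √(-240 + ((2 - 1/111) + 1)) = √(-240 + (221/111 + 1)) = √(-240 + 332/111) = √(-26308/111) = 2*I*√730047/111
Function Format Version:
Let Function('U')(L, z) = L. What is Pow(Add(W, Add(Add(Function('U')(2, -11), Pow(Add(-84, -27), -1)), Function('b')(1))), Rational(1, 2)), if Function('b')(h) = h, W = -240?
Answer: Mul(Rational(2, 111), I, Pow(730047, Rational(1, 2))) ≈ Mul(15.395, I)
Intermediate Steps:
Pow(Add(W, Add(Add(Function('U')(2, -11), Pow(Add(-84, -27), -1)), Function('b')(1))), Rational(1, 2)) = Pow(Add(-240, Add(Add(2, Pow(Add(-84, -27), -1)), 1)), Rational(1, 2)) = Pow(Add(-240, Add(Add(2, Pow(-111, -1)), 1)), Rational(1, 2)) = Pow(Add(-240, Add(Add(2, Rational(-1, 111)), 1)), Rational(1, 2)) = Pow(Add(-240, Add(Rational(221, 111), 1)), Rational(1, 2)) = Pow(Add(-240, Rational(332, 111)), Rational(1, 2)) = Pow(Rational(-26308, 111), Rational(1, 2)) = Mul(Rational(2, 111), I, Pow(730047, Rational(1, 2)))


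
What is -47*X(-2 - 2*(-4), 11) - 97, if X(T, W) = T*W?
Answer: -3199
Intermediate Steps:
-47*X(-2 - 2*(-4), 11) - 97 = -47*(-2 - 2*(-4))*11 - 97 = -47*(-2 + 8)*11 - 97 = -282*11 - 97 = -47*66 - 97 = -3102 - 97 = -3199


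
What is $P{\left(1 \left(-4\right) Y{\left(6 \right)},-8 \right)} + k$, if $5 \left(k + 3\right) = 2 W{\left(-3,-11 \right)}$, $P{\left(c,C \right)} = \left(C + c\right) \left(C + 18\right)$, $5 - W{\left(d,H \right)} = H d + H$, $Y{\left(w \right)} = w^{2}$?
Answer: $- \frac{7649}{5} \approx -1529.8$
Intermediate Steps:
$W{\left(d,H \right)} = 5 - H - H d$ ($W{\left(d,H \right)} = 5 - \left(H d + H\right) = 5 - \left(H + H d\right) = 5 - H - H d$)
$P{\left(c,C \right)} = \left(18 + C\right) \left(C + c\right)$ ($P{\left(c,C \right)} = \left(C + c\right) \left(18 + C\right) = \left(18 + C\right) \left(C + c\right)$)
$k = - \frac{49}{5}$ ($k = -3 + \frac{2 \left(5 - -11 - \left(-11\right) \left(-3\right)\right)}{5} = -3 + \frac{2 \left(5 + 11 - 33\right)}{5} = -3 + \frac{2 \left(-17\right)}{5} = -3 + \frac{1}{5} \left(-34\right) = -3 - \frac{34}{5} = - \frac{49}{5} \approx -9.8$)
$P{\left(1 \left(-4\right) Y{\left(6 \right)},-8 \right)} + k = \left(\left(-8\right)^{2} + 18 \left(-8\right) + 18 \cdot 1 \left(-4\right) 6^{2} - 8 \cdot 1 \left(-4\right) 6^{2}\right) - \frac{49}{5} = \left(64 - 144 + 18 \left(\left(-4\right) 36\right) - 8 \left(\left(-4\right) 36\right)\right) - \frac{49}{5} = \left(64 - 144 + 18 \left(-144\right) - -1152\right) - \frac{49}{5} = \left(64 - 144 - 2592 + 1152\right) - \frac{49}{5} = -1520 - \frac{49}{5} = - \frac{7649}{5}$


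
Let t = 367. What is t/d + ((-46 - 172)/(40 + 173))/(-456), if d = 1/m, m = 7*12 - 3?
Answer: 1443662137/48564 ≈ 29727.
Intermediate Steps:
m = 81 (m = 84 - 3 = 81)
d = 1/81 ≈ 0.012346
t/d + ((-46 - 172)/(40 + 173))/(-456) = 367/(1/81) + ((-46 - 172)/(40 + 173))/(-456) = 367*81 - 218/213*(-1/456) = 29727 - 218*1/213*(-1/456) = 29727 - 218/213*(-1/456) = 29727 + 109/48564 = 1443662137/48564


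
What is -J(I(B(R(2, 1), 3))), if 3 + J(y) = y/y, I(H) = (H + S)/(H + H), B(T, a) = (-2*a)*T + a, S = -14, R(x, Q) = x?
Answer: 2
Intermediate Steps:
B(T, a) = a - 2*T*a (B(T, a) = -2*T*a + a = a - 2*T*a)
I(H) = (-14 + H)/(2*H) (I(H) = (H - 14)/(H + H) = (-14 + H)/((2*H)) = (-14 + H)*(1/(2*H)) = (-14 + H)/(2*H))
J(y) = -2 (J(y) = -3 + y/y = -3 + 1 = -2)
-J(I(B(R(2, 1), 3))) = -1*(-2) = 2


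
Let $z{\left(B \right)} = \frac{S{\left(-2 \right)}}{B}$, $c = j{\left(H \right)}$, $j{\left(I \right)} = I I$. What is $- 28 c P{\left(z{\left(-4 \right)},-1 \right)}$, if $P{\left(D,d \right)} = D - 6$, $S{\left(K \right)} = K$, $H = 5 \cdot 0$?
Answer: $0$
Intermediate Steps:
$H = 0$
$j{\left(I \right)} = I^{2}$
$c = 0$ ($c = 0^{2} = 0$)
$z{\left(B \right)} = - \frac{2}{B}$
$P{\left(D,d \right)} = -6 + D$
$- 28 c P{\left(z{\left(-4 \right)},-1 \right)} = \left(-28\right) 0 \left(-6 - \frac{2}{-4}\right) = 0 \left(-6 - - \frac{1}{2}\right) = 0 \left(-6 + \frac{1}{2}\right) = 0 \left(- \frac{11}{2}\right) = 0$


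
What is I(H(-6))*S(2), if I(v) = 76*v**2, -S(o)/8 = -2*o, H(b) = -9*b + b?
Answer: 5603328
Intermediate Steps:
H(b) = -8*b
S(o) = 16*o (S(o) = -(-16)*o = 16*o)
I(H(-6))*S(2) = (76*(-8*(-6))**2)*(16*2) = (76*48**2)*32 = (76*2304)*32 = 175104*32 = 5603328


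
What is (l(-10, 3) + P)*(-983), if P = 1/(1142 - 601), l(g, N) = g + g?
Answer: 10635077/541 ≈ 19658.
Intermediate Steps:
l(g, N) = 2*g
P = 1/541 ≈ 0.0018484
(l(-10, 3) + P)*(-983) = (2*(-10) + 1/541)*(-983) = (-20 + 1/541)*(-983) = -10819/541*(-983) = 10635077/541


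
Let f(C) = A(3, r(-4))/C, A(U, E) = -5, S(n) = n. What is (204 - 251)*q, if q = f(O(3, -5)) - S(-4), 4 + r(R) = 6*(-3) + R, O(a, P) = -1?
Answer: -423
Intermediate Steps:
r(R) = -22 + R (r(R) = -4 + (6*(-3) + R) = -4 + (-18 + R) = -22 + R)
f(C) = -5/C
q = 9 (q = -5/(-1) - 1*(-4) = -5*(-1) + 4 = 5 + 4 = 9)
(204 - 251)*q = (204 - 251)*9 = -47*9 = -423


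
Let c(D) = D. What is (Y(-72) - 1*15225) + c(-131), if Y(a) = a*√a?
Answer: -15356 - 432*I*√2 ≈ -15356.0 - 610.94*I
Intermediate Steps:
Y(a) = a^(3/2)
(Y(-72) - 1*15225) + c(-131) = ((-72)^(3/2) - 1*15225) - 131 = (-432*I*√2 - 15225) - 131 = (-15225 - 432*I*√2) - 131 = -15356 - 432*I*√2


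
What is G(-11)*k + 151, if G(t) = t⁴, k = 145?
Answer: 2123096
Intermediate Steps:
G(-11)*k + 151 = (-11)⁴*145 + 151 = 14641*145 + 151 = 2122945 + 151 = 2123096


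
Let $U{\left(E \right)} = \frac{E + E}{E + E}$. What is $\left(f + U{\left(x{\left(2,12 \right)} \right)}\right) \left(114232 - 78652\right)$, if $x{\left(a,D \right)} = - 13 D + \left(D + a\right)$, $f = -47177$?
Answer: $-1678522080$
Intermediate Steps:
$x{\left(a,D \right)} = a - 12 D$
$U{\left(E \right)} = 1$ ($U{\left(E \right)} = \frac{2 E}{2 E} = 2 E \frac{1}{2 E} = 1$)
$\left(f + U{\left(x{\left(2,12 \right)} \right)}\right) \left(114232 - 78652\right) = \left(-47177 + 1\right) \left(114232 - 78652\right) = \left(-47176\right) 35580 = -1678522080$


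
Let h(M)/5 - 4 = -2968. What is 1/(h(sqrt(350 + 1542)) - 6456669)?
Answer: -1/6471489 ≈ -1.5452e-7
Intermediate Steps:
h(M) = -14820 (h(M) = 20 + 5*(-2968) = 20 - 14840 = -14820)
1/(h(sqrt(350 + 1542)) - 6456669) = 1/(-14820 - 6456669) = 1/(-6471489) = -1/6471489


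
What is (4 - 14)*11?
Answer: -110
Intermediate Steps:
(4 - 14)*11 = -10*11 = -110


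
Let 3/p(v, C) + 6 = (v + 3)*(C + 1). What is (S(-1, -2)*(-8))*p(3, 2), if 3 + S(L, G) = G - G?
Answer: 6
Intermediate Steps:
p(v, C) = 3/(-6 + (1 + C)*(3 + v)) (p(v, C) = 3/(-6 + (v + 3)*(C + 1)) = 3/(-6 + (3 + v)*(1 + C)) = 3/(-6 + (1 + C)*(3 + v)))
S(L, G) = -3 (S(L, G) = -3 + (G - G) = -3 + 0 = -3)
(S(-1, -2)*(-8))*p(3, 2) = (-3*(-8))*(3/(-3 + 3 + 3*2 + 2*3)) = 24*(3/(-3 + 3 + 6 + 6)) = 24*(3/12) = 24*(3*(1/12)) = 24*(¼) = 6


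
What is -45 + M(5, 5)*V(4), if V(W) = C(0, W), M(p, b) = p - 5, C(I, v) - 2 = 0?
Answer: -45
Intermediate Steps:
C(I, v) = 2 (C(I, v) = 2 + 0 = 2)
M(p, b) = -5 + p
V(W) = 2
-45 + M(5, 5)*V(4) = -45 + (-5 + 5)*2 = -45 + 0*2 = -45 + 0 = -45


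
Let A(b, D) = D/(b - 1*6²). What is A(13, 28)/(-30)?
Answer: 14/345 ≈ 0.040580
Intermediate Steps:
A(b, D) = D/(-36 + b) (A(b, D) = D/(b - 1*36) = D/(b - 36) = D/(-36 + b))
A(13, 28)/(-30) = (28/(-36 + 13))/(-30) = (28/(-23))*(-1/30) = (28*(-1/23))*(-1/30) = -28/23*(-1/30) = 14/345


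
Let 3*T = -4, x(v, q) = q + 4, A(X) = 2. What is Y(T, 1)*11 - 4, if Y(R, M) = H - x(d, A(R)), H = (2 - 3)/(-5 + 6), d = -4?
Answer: -81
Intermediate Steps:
x(v, q) = 4 + q
H = -1 (H = -1/1 = 1*(-1) = -1)
T = -4/3 (T = (⅓)*(-4) = -4/3 ≈ -1.3333)
Y(R, M) = -7 (Y(R, M) = -1 - (4 + 2) = -1 - 1*6 = -1 - 6 = -7)
Y(T, 1)*11 - 4 = -7*11 - 4 = -77 - 4 = -81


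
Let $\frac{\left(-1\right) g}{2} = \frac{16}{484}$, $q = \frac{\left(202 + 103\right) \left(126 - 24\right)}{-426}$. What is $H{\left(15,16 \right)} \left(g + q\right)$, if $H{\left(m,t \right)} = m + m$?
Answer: $- \frac{18838590}{8591} \approx -2192.8$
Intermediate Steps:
$H{\left(m,t \right)} = 2 m$
$q = - \frac{5185}{71}$ ($q = 305 \cdot 102 \left(- \frac{1}{426}\right) = 31110 \left(- \frac{1}{426}\right) = - \frac{5185}{71} \approx -73.028$)
$g = - \frac{8}{121}$ ($g = - 2 \cdot \frac{16}{484} = - 2 \cdot 16 \cdot \frac{1}{484} = \left(-2\right) \frac{4}{121} = - \frac{8}{121} \approx -0.066116$)
$H{\left(15,16 \right)} \left(g + q\right) = 2 \cdot 15 \left(- \frac{8}{121} - \frac{5185}{71}\right) = 30 \left(- \frac{627953}{8591}\right) = - \frac{18838590}{8591}$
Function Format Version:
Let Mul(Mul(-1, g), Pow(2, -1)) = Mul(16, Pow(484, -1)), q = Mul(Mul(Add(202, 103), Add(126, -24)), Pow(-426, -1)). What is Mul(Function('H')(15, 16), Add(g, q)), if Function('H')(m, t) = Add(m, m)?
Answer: Rational(-18838590, 8591) ≈ -2192.8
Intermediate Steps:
Function('H')(m, t) = Mul(2, m)
q = Rational(-5185, 71) (q = Mul(Mul(305, 102), Rational(-1, 426)) = Mul(31110, Rational(-1, 426)) = Rational(-5185, 71) ≈ -73.028)
g = Rational(-8, 121) (g = Mul(-2, Mul(16, Pow(484, -1))) = Mul(-2, Mul(16, Rational(1, 484))) = Mul(-2, Rational(4, 121)) = Rational(-8, 121) ≈ -0.066116)
Mul(Function('H')(15, 16), Add(g, q)) = Mul(Mul(2, 15), Add(Rational(-8, 121), Rational(-5185, 71))) = Mul(30, Rational(-627953, 8591)) = Rational(-18838590, 8591)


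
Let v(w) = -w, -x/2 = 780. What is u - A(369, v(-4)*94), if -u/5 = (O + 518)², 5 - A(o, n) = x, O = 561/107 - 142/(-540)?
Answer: -228999247430869/166926420 ≈ -1.3719e+6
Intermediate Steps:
x = -1560 (x = -2*780 = -1560)
O = 159067/28890 (O = 561*(1/107) - 142*(-1/540) = 561/107 + 71/270 = 159067/28890 ≈ 5.5060)
A(o, n) = 1565 (A(o, n) = 5 - 1*(-1560) = 5 + 1560 = 1565)
u = -228738007583569/166926420 (u = -5*(159067/28890 + 518)² = -5*(15124087/28890)² = -5*228738007583569/834632100 = -228738007583569/166926420 ≈ -1.3703e+6)
u - A(369, v(-4)*94) = -228738007583569/166926420 - 1*1565 = -228738007583569/166926420 - 1565 = -228999247430869/166926420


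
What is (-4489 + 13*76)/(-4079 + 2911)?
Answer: 3501/1168 ≈ 2.9974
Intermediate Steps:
(-4489 + 13*76)/(-4079 + 2911) = (-4489 + 988)/(-1168) = -3501*(-1/1168) = 3501/1168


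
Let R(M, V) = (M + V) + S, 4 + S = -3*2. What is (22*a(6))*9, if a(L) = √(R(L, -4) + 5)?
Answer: 198*I*√3 ≈ 342.95*I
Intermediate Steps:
S = -10 (S = -4 - 3*2 = -4 - 6 = -10)
R(M, V) = -10 + M + V (R(M, V) = (M + V) - 10 = -10 + M + V)
a(L) = √(-9 + L) (a(L) = √((-10 + L - 4) + 5) = √((-14 + L) + 5) = √(-9 + L))
(22*a(6))*9 = (22*√(-9 + 6))*9 = (22*√(-3))*9 = (22*(I*√3))*9 = (22*I*√3)*9 = 198*I*√3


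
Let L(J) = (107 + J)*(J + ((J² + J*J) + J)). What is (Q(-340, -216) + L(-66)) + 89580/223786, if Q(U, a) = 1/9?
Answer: 354255990863/1007037 ≈ 3.5178e+5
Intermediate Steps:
Q(U, a) = ⅑
L(J) = (107 + J)*(2*J + 2*J²) (L(J) = (107 + J)*(J + ((J² + J²) + J)) = (107 + J)*(J + (2*J² + J)) = (107 + J)*(J + (J + 2*J²)) = (107 + J)*(2*J + 2*J²))
(Q(-340, -216) + L(-66)) + 89580/223786 = (⅑ + 2*(-66)*(107 + (-66)² + 108*(-66))) + 89580/223786 = (⅑ + 2*(-66)*(107 + 4356 - 7128)) + 89580*(1/223786) = (⅑ + 2*(-66)*(-2665)) + 44790/111893 = (⅑ + 351780) + 44790/111893 = 3166021/9 + 44790/111893 = 354255990863/1007037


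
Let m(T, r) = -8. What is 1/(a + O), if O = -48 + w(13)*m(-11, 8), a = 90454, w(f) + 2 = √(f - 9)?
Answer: 1/90406 ≈ 1.1061e-5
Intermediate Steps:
w(f) = -2 + √(-9 + f) (w(f) = -2 + √(f - 9) = -2 + √(-9 + f))
O = -48 (O = -48 + (-2 + √(-9 + 13))*(-8) = -48 + (-2 + √4)*(-8) = -48 + (-2 + 2)*(-8) = -48 + 0*(-8) = -48 + 0 = -48)
1/(a + O) = 1/(90454 - 48) = 1/90406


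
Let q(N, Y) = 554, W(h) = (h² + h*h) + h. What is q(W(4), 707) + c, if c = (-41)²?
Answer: 2235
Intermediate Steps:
W(h) = h + 2*h² (W(h) = (h² + h²) + h = 2*h² + h = h + 2*h²)
c = 1681
q(W(4), 707) + c = 554 + 1681 = 2235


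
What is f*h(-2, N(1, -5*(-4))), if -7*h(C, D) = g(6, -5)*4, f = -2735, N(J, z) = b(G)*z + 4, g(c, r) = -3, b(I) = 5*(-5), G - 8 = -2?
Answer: -32820/7 ≈ -4688.6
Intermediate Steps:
G = 6 (G = 8 - 2 = 6)
b(I) = -25
N(J, z) = 4 - 25*z (N(J, z) = -25*z + 4 = 4 - 25*z)
h(C, D) = 12/7 (h(C, D) = -(-3)*4/7 = -⅐*(-12) = 12/7)
f*h(-2, N(1, -5*(-4))) = -2735*12/7 = -32820/7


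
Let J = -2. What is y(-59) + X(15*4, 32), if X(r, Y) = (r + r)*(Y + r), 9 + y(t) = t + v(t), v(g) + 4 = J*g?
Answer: 11086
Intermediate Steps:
v(g) = -4 - 2*g
y(t) = -13 - t (y(t) = -9 + (t + (-4 - 2*t)) = -9 + (-4 - t) = -13 - t)
X(r, Y) = 2*r*(Y + r) (X(r, Y) = (2*r)*(Y + r) = 2*r*(Y + r))
y(-59) + X(15*4, 32) = (-13 - 1*(-59)) + 2*(15*4)*(32 + 15*4) = (-13 + 59) + 2*60*(32 + 60) = 46 + 2*60*92 = 46 + 11040 = 11086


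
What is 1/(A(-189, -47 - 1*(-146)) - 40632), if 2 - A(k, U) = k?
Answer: -1/40441 ≈ -2.4727e-5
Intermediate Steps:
A(k, U) = 2 - k
1/(A(-189, -47 - 1*(-146)) - 40632) = 1/((2 - 1*(-189)) - 40632) = 1/((2 + 189) - 40632) = 1/(191 - 40632) = 1/(-40441) = -1/40441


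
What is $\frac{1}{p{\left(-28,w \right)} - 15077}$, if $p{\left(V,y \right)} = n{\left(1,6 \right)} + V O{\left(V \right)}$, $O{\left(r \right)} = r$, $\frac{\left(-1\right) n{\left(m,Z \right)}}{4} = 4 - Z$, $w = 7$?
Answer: $- \frac{1}{14285} \approx -7.0003 \cdot 10^{-5}$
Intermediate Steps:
$n{\left(m,Z \right)} = -16 + 4 Z$ ($n{\left(m,Z \right)} = - 4 \left(4 - Z\right) = -16 + 4 Z$)
$p{\left(V,y \right)} = 8 + V^{2}$ ($p{\left(V,y \right)} = \left(-16 + 4 \cdot 6\right) + V V = \left(-16 + 24\right) + V^{2} = 8 + V^{2}$)
$\frac{1}{p{\left(-28,w \right)} - 15077} = \frac{1}{\left(8 + \left(-28\right)^{2}\right) - 15077} = \frac{1}{\left(8 + 784\right) - 15077} = \frac{1}{792 - 15077} = \frac{1}{-14285} = - \frac{1}{14285}$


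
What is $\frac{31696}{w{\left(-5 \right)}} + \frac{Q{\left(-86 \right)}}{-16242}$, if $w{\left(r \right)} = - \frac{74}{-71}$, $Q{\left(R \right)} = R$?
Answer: $\frac{9137815759}{300477} \approx 30411.0$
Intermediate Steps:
$w{\left(r \right)} = \frac{74}{71}$ ($w{\left(r \right)} = \left(-74\right) \left(- \frac{1}{71}\right) = \frac{74}{71}$)
$\frac{31696}{w{\left(-5 \right)}} + \frac{Q{\left(-86 \right)}}{-16242} = \frac{31696}{\frac{74}{71}} - \frac{86}{-16242} = 31696 \cdot \frac{71}{74} - - \frac{43}{8121} = \frac{1125208}{37} + \frac{43}{8121} = \frac{9137815759}{300477}$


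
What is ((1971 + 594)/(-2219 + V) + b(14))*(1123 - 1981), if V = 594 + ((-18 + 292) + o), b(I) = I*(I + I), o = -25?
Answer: -230298783/688 ≈ -3.3474e+5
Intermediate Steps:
b(I) = 2*I**2 (b(I) = I*(2*I) = 2*I**2)
V = 843 (V = 594 + ((-18 + 292) - 25) = 594 + (274 - 25) = 594 + 249 = 843)
((1971 + 594)/(-2219 + V) + b(14))*(1123 - 1981) = ((1971 + 594)/(-2219 + 843) + 2*14**2)*(1123 - 1981) = (2565/(-1376) + 2*196)*(-858) = (2565*(-1/1376) + 392)*(-858) = (-2565/1376 + 392)*(-858) = (536827/1376)*(-858) = -230298783/688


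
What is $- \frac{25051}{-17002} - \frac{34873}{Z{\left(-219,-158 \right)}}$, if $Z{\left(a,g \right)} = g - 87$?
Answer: $\frac{599048241}{4165490} \approx 143.81$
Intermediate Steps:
$Z{\left(a,g \right)} = -87 + g$ ($Z{\left(a,g \right)} = g - 87 = -87 + g$)
$- \frac{25051}{-17002} - \frac{34873}{Z{\left(-219,-158 \right)}} = - \frac{25051}{-17002} - \frac{34873}{-87 - 158} = \left(-25051\right) \left(- \frac{1}{17002}\right) - \frac{34873}{-245} = \frac{25051}{17002} - - \frac{34873}{245} = \frac{25051}{17002} + \frac{34873}{245} = \frac{599048241}{4165490}$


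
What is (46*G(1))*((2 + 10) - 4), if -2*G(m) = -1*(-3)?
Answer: -552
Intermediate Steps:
G(m) = -3/2 (G(m) = -(-1)*(-3)/2 = -½*3 = -3/2)
(46*G(1))*((2 + 10) - 4) = (46*(-3/2))*((2 + 10) - 4) = -69*(12 - 4) = -69*8 = -552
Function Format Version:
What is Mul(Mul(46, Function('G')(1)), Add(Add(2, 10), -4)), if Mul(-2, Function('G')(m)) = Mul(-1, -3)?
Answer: -552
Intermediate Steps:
Function('G')(m) = Rational(-3, 2) (Function('G')(m) = Mul(Rational(-1, 2), Mul(-1, -3)) = Mul(Rational(-1, 2), 3) = Rational(-3, 2))
Mul(Mul(46, Function('G')(1)), Add(Add(2, 10), -4)) = Mul(Mul(46, Rational(-3, 2)), Add(Add(2, 10), -4)) = Mul(-69, Add(12, -4)) = Mul(-69, 8) = -552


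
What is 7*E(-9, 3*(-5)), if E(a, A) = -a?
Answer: 63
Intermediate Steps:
7*E(-9, 3*(-5)) = 7*(-1*(-9)) = 7*9 = 63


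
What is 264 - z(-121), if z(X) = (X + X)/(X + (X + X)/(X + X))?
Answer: 15719/60 ≈ 261.98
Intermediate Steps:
z(X) = 2*X/(1 + X) (z(X) = (2*X)/(X + (2*X)/((2*X))) = (2*X)/(X + (2*X)*(1/(2*X))) = (2*X)/(X + 1) = (2*X)/(1 + X) = 2*X/(1 + X))
264 - z(-121) = 264 - 2*(-121)/(1 - 121) = 264 - 2*(-121)/(-120) = 264 - 2*(-121)*(-1)/120 = 264 - 1*121/60 = 264 - 121/60 = 15719/60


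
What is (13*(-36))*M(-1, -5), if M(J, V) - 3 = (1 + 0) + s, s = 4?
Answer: -3744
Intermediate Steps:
M(J, V) = 8 (M(J, V) = 3 + ((1 + 0) + 4) = 3 + (1 + 4) = 3 + 5 = 8)
(13*(-36))*M(-1, -5) = (13*(-36))*8 = -468*8 = -3744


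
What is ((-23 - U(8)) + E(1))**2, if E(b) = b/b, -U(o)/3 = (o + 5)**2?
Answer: 235225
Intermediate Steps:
U(o) = -3*(5 + o)**2 (U(o) = -3*(o + 5)**2 = -3*(5 + o)**2)
E(b) = 1
((-23 - U(8)) + E(1))**2 = ((-23 - (-3)*(5 + 8)**2) + 1)**2 = ((-23 - (-3)*13**2) + 1)**2 = ((-23 - (-3)*169) + 1)**2 = ((-23 - 1*(-507)) + 1)**2 = ((-23 + 507) + 1)**2 = (484 + 1)**2 = 485**2 = 235225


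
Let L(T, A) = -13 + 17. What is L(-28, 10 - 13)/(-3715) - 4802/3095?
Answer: -3570362/2299585 ≈ -1.5526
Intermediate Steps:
L(T, A) = 4
L(-28, 10 - 13)/(-3715) - 4802/3095 = 4/(-3715) - 4802/3095 = 4*(-1/3715) - 4802*1/3095 = -4/3715 - 4802/3095 = -3570362/2299585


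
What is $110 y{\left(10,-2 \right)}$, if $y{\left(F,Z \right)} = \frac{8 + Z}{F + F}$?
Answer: $33$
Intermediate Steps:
$y{\left(F,Z \right)} = \frac{8 + Z}{2 F}$
$110 y{\left(10,-2 \right)} = 110 \frac{8 - 2}{2 \cdot 10} = 110 \cdot \frac{1}{2} \cdot \frac{1}{10} \cdot 6 = 110 \cdot \frac{3}{10} = 33$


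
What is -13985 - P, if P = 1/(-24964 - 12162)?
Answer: -519207109/37126 ≈ -13985.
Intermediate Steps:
P = -1/37126 (P = 1/(-37126) = -1/37126 ≈ -2.6935e-5)
-13985 - P = -13985 - 1*(-1/37126) = -13985 + 1/37126 = -519207109/37126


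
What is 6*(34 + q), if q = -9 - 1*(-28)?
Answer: 318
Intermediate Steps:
q = 19 (q = -9 + 28 = 19)
6*(34 + q) = 6*(34 + 19) = 6*53 = 318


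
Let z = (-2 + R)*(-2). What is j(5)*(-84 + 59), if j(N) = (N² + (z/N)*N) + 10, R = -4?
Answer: -1175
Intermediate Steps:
z = 12 (z = (-2 - 4)*(-2) = -6*(-2) = 12)
j(N) = 22 + N² (j(N) = (N² + (12/N)*N) + 10 = (N² + 12) + 10 = (12 + N²) + 10 = 22 + N²)
j(5)*(-84 + 59) = (22 + 5²)*(-84 + 59) = (22 + 25)*(-25) = 47*(-25) = -1175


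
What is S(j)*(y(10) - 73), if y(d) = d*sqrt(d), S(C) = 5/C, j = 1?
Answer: -365 + 50*sqrt(10) ≈ -206.89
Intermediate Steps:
y(d) = d**(3/2)
S(j)*(y(10) - 73) = (5/1)*(10**(3/2) - 73) = (5*1)*(10*sqrt(10) - 73) = 5*(-73 + 10*sqrt(10)) = -365 + 50*sqrt(10)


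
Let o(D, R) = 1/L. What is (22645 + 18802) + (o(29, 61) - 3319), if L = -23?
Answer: 876943/23 ≈ 38128.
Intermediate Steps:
o(D, R) = -1/23 (o(D, R) = 1/(-23) = -1/23)
(22645 + 18802) + (o(29, 61) - 3319) = (22645 + 18802) + (-1/23 - 3319) = 41447 - 76338/23 = 876943/23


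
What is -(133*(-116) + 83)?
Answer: 15345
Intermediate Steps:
-(133*(-116) + 83) = -(-15428 + 83) = -1*(-15345) = 15345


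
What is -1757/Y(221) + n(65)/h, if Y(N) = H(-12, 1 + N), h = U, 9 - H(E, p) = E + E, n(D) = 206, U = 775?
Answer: -1354877/25575 ≈ -52.977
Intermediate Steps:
H(E, p) = 9 - 2*E (H(E, p) = 9 - (E + E) = 9 - 2*E)
h = 775
Y(N) = 33 (Y(N) = 9 - 2*(-12) = 9 + 24 = 33)
-1757/Y(221) + n(65)/h = -1757/33 + 206/775 = -1354877/25575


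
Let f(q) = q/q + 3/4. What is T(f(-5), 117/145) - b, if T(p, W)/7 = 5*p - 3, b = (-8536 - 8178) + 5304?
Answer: 45801/4 ≈ 11450.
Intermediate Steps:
b = -11410 (b = -16714 + 5304 = -11410)
f(q) = 7/4 (f(q) = 1 + 3*(¼) = 1 + ¾ = 7/4)
T(p, W) = -21 + 35*p (T(p, W) = 7*(5*p - 3) = 7*(-3 + 5*p) = -21 + 35*p)
T(f(-5), 117/145) - b = (-21 + 35*(7/4)) - 1*(-11410) = (-21 + 245/4) + 11410 = 161/4 + 11410 = 45801/4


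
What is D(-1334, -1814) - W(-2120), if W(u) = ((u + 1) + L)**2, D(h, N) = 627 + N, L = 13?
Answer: -4436423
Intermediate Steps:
W(u) = (14 + u)**2 (W(u) = ((u + 1) + 13)**2 = ((1 + u) + 13)**2 = (14 + u)**2)
D(-1334, -1814) - W(-2120) = (627 - 1814) - (14 - 2120)**2 = -1187 - 1*(-2106)**2 = -1187 - 1*4435236 = -1187 - 4435236 = -4436423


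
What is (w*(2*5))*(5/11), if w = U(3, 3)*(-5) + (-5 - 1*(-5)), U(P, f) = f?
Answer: -750/11 ≈ -68.182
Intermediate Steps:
w = -15 (w = 3*(-5) + (-5 - 1*(-5)) = -15 + (-5 + 5) = -15 + 0 = -15)
(w*(2*5))*(5/11) = (-30*5)*(5/11) = (-15*10)*(5*(1/11)) = -150*5/11 = -750/11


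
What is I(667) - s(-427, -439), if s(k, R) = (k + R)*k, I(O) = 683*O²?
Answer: 303489405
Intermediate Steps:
s(k, R) = k*(R + k) (s(k, R) = (R + k)*k = k*(R + k))
I(667) - s(-427, -439) = 683*667² - (-427)*(-439 - 427) = 683*444889 - (-427)*(-866) = 303859187 - 1*369782 = 303859187 - 369782 = 303489405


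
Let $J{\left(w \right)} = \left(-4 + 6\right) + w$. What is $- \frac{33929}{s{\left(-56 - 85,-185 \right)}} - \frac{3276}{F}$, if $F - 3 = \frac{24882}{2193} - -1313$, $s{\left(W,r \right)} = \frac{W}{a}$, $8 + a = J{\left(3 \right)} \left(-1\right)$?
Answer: $- \frac{23795014607}{7600605} \approx -3130.7$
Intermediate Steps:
$J{\left(w \right)} = 2 + w$
$a = -13$ ($a = -8 + \left(2 + 3\right) \left(-1\right) = -8 + 5 \left(-1\right) = -8 - 5 = -13$)
$s{\left(W,r \right)} = - \frac{W}{13}$ ($s{\left(W,r \right)} = \frac{W}{-13} = W \left(- \frac{1}{13}\right) = - \frac{W}{13}$)
$F = \frac{970290}{731}$ ($F = 3 + \left(\frac{24882}{2193} - -1313\right) = 3 + \left(24882 \cdot \frac{1}{2193} + 1313\right) = 3 + \left(\frac{8294}{731} + 1313\right) = 3 + \frac{968097}{731} = \frac{970290}{731} \approx 1327.3$)
$- \frac{33929}{s{\left(-56 - 85,-185 \right)}} - \frac{3276}{F} = - \frac{33929}{\left(- \frac{1}{13}\right) \left(-56 - 85\right)} - \frac{3276}{\frac{970290}{731}} = - \frac{33929}{\left(- \frac{1}{13}\right) \left(-56 - 85\right)} - \frac{133042}{53905} = - \frac{33929}{\left(- \frac{1}{13}\right) \left(-141\right)} - \frac{133042}{53905} = - \frac{33929}{\frac{141}{13}} - \frac{133042}{53905} = \left(-33929\right) \frac{13}{141} - \frac{133042}{53905} = - \frac{441077}{141} - \frac{133042}{53905} = - \frac{23795014607}{7600605}$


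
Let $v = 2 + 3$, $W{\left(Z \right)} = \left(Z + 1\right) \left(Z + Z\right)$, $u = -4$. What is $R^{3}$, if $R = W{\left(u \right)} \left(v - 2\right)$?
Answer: $373248$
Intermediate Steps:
$W{\left(Z \right)} = 2 Z \left(1 + Z\right)$ ($W{\left(Z \right)} = \left(1 + Z\right) 2 Z = 2 Z \left(1 + Z\right)$)
$v = 5$
$R = 72$ ($R = 2 \left(-4\right) \left(1 - 4\right) \left(5 - 2\right) = 2 \left(-4\right) \left(-3\right) 3 = 24 \cdot 3 = 72$)
$R^{3} = 72^{3} = 373248$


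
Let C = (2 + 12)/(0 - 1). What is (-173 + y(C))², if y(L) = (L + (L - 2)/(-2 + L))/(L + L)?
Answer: 23338561/784 ≈ 29769.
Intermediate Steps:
C = -14 (C = 14/(-1) = 14*(-1) = -14)
y(L) = (1 + L)/(2*L) (y(L) = (L + (-2 + L)/(-2 + L))/((2*L)) = (L + 1)*(1/(2*L)) = (1 + L)*(1/(2*L)) = (1 + L)/(2*L))
(-173 + y(C))² = (-173 + (½)*(1 - 14)/(-14))² = (-173 + (½)*(-1/14)*(-13))² = (-173 + 13/28)² = (-4831/28)² = 23338561/784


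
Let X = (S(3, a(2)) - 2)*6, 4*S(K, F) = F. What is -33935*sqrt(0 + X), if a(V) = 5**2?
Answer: -33935*sqrt(102)/2 ≈ -1.7136e+5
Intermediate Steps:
a(V) = 25
S(K, F) = F/4
X = 51/2 (X = ((1/4)*25 - 2)*6 = (25/4 - 2)*6 = (17/4)*6 = 51/2 ≈ 25.500)
-33935*sqrt(0 + X) = -33935*sqrt(0 + 51/2) = -33935*sqrt(102)/2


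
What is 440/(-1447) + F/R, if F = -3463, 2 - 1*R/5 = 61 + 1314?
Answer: 1990361/9933655 ≈ 0.20037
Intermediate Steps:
R = -6865 (R = 10 - 5*(61 + 1314) = 10 - 5*1375 = 10 - 6875 = -6865)
440/(-1447) + F/R = 440/(-1447) - 3463/(-6865) = 440*(-1/1447) - 3463*(-1/6865) = -440/1447 + 3463/6865 = 1990361/9933655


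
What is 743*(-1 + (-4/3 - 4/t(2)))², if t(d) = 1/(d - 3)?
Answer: 18575/9 ≈ 2063.9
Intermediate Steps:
t(d) = 1/(-3 + d)
743*(-1 + (-4/3 - 4/t(2)))² = 743*(-1 + (-4/3 - 4/(1/(-3 + 2))))² = 743*(-1 + (-4*⅓ - 4/(1/(-1))))² = 743*(-1 + (-4/3 - 4/(-1)))² = 743*(-1 + (-4/3 - 4*(-1)))² = 743*(-1 + (-4/3 + 4))² = 743*(-1 + 8/3)² = 743*(5/3)² = 743*(25/9) = 18575/9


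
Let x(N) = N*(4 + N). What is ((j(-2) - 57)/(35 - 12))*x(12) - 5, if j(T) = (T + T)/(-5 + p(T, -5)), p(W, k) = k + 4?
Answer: -10931/23 ≈ -475.26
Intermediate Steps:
p(W, k) = 4 + k
j(T) = -T/3 (j(T) = (T + T)/(-5 + (4 - 5)) = (2*T)/(-5 - 1) = (2*T)/(-6) = (2*T)*(-1/6) = -T/3)
((j(-2) - 57)/(35 - 12))*x(12) - 5 = ((-1/3*(-2) - 57)/(35 - 12))*(12*(4 + 12)) - 5 = ((2/3 - 57)/23)*(12*16) - 5 = -169/3*1/23*192 - 5 = -169/69*192 - 5 = -10816/23 - 5 = -10931/23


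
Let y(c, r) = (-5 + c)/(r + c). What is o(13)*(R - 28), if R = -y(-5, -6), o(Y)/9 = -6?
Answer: 17172/11 ≈ 1561.1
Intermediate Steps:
y(c, r) = (-5 + c)/(c + r)
o(Y) = -54 (o(Y) = 9*(-6) = -54)
R = -10/11 (R = -(-5 - 5)/(-5 - 6) = -(-10)/(-11) = -(-1)*(-10)/11 = -1*10/11 = -10/11 ≈ -0.90909)
o(13)*(R - 28) = -54*(-10/11 - 28) = -54*(-318/11) = 17172/11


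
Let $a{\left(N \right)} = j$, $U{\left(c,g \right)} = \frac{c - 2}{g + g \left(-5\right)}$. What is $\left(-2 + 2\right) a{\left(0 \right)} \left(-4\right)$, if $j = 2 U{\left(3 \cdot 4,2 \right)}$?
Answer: $0$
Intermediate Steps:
$U{\left(c,g \right)} = - \frac{-2 + c}{4 g}$ ($U{\left(c,g \right)} = \frac{-2 + c}{g - 5 g} = \frac{-2 + c}{\left(-4\right) g} = \left(-2 + c\right) \left(- \frac{1}{4 g}\right) = - \frac{-2 + c}{4 g}$)
$j = - \frac{5}{2}$ ($j = 2 \frac{2 - 3 \cdot 4}{4 \cdot 2} = 2 \cdot \frac{1}{4} \cdot \frac{1}{2} \left(2 - 12\right) = 2 \cdot \frac{1}{4} \cdot \frac{1}{2} \left(-10\right) = 2 \left(- \frac{5}{4}\right) = - \frac{5}{2} \approx -2.5$)
$a{\left(N \right)} = - \frac{5}{2}$
$\left(-2 + 2\right) a{\left(0 \right)} \left(-4\right) = \left(-2 + 2\right) \left(- \frac{5}{2}\right) \left(-4\right) = 0 \left(- \frac{5}{2}\right) \left(-4\right) = 0 \left(-4\right) = 0$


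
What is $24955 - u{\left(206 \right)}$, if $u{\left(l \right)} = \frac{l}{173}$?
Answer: $\frac{4317009}{173} \approx 24954.0$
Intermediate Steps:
$u{\left(l \right)} = \frac{l}{173}$ ($u{\left(l \right)} = l \frac{1}{173} = \frac{l}{173}$)
$24955 - u{\left(206 \right)} = 24955 - \frac{1}{173} \cdot 206 = 24955 - \frac{206}{173} = \frac{4317009}{173}$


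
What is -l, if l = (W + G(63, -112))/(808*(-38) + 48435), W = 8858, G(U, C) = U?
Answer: -8921/17731 ≈ -0.50313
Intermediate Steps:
l = 8921/17731 (l = (8858 + 63)/(808*(-38) + 48435) = 8921/(-30704 + 48435) = 8921/17731 ≈ 0.50313)
-l = -1*8921/17731 = -8921/17731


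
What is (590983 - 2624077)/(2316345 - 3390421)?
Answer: 1016547/537038 ≈ 1.8929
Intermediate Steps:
(590983 - 2624077)/(2316345 - 3390421) = -2033094/(-1074076) = -2033094*(-1/1074076) = 1016547/537038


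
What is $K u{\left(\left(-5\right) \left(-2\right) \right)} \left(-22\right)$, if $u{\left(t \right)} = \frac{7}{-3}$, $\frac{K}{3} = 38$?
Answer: $5852$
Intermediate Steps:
$K = 114$ ($K = 3 \cdot 38 = 114$)
$u{\left(t \right)} = - \frac{7}{3}$ ($u{\left(t \right)} = 7 \left(- \frac{1}{3}\right) = - \frac{7}{3}$)
$K u{\left(\left(-5\right) \left(-2\right) \right)} \left(-22\right) = 114 \left(- \frac{7}{3}\right) \left(-22\right) = \left(-266\right) \left(-22\right) = 5852$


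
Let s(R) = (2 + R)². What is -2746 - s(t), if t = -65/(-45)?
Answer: -223387/81 ≈ -2757.9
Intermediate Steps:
t = 13/9 (t = -65*(-1/45) = 13/9 ≈ 1.4444)
-2746 - s(t) = -2746 - (2 + 13/9)² = -2746 - (31/9)² = -2746 - 1*961/81 = -2746 - 961/81 = -223387/81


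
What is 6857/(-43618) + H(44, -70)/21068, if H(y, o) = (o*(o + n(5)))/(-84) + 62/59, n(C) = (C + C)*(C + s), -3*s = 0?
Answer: -6422640001/40663273062 ≈ -0.15795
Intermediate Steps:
s = 0 (s = -1/3*0 = 0)
n(C) = 2*C**2 (n(C) = (C + C)*(C + 0) = (2*C)*C = 2*C**2)
H(y, o) = 62/59 - o*(50 + o)/84 (H(y, o) = (o*(o + 2*5**2))/(-84) + 62/59 = (o*(o + 2*25))*(-1/84) + 62*(1/59) = (o*(o + 50))*(-1/84) + 62/59 = (o*(50 + o))*(-1/84) + 62/59 = -o*(50 + o)/84 + 62/59 = 62/59 - o*(50 + o)/84)
6857/(-43618) + H(44, -70)/21068 = 6857/(-43618) + (62/59 - 25/42*(-70) - 1/84*(-70)**2)/21068 = 6857*(-1/43618) + (62/59 + 125/3 - 1/84*4900)*(1/21068) = -6857/43618 + (62/59 + 125/3 - 175/3)*(1/21068) = -6857/43618 - 2764/177*1/21068 = -6857/43618 - 691/932259 = -6422640001/40663273062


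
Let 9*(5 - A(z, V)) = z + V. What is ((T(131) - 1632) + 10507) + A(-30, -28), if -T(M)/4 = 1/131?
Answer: 10477082/1179 ≈ 8886.4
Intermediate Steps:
T(M) = -4/131
A(z, V) = 5 - V/9 - z/9 (A(z, V) = 5 - (z + V)/9 = 5 - (V + z)/9 = 5 + (-V/9 - z/9) = 5 - V/9 - z/9)
((T(131) - 1632) + 10507) + A(-30, -28) = ((-4/131 - 1632) + 10507) + (5 - 1/9*(-28) - 1/9*(-30)) = (-213796/131 + 10507) + (5 + 28/9 + 10/3) = 1162621/131 + 103/9 = 10477082/1179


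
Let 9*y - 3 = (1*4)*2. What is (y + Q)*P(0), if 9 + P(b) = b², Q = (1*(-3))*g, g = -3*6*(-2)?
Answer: 961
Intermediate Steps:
g = 36 (g = -18*(-2) = 36)
y = 11/9 (y = ⅓ + ((1*4)*2)/9 = ⅓ + (4*2)/9 = ⅓ + (⅑)*8 = ⅓ + 8/9 = 11/9 ≈ 1.2222)
Q = -108 (Q = (1*(-3))*36 = -3*36 = -108)
P(b) = -9 + b²
(y + Q)*P(0) = (11/9 - 108)*(-9 + 0²) = -961*(-9 + 0)/9 = -961/9*(-9) = 961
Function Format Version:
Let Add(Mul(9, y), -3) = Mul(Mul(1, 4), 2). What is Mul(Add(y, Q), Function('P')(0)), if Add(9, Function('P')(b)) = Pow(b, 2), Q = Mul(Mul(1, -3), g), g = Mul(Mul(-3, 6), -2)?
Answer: 961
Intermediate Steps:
g = 36 (g = Mul(-18, -2) = 36)
y = Rational(11, 9) (y = Add(Rational(1, 3), Mul(Rational(1, 9), Mul(Mul(1, 4), 2))) = Add(Rational(1, 3), Mul(Rational(1, 9), Mul(4, 2))) = Add(Rational(1, 3), Mul(Rational(1, 9), 8)) = Add(Rational(1, 3), Rational(8, 9)) = Rational(11, 9) ≈ 1.2222)
Q = -108 (Q = Mul(Mul(1, -3), 36) = Mul(-3, 36) = -108)
Function('P')(b) = Add(-9, Pow(b, 2))
Mul(Add(y, Q), Function('P')(0)) = Mul(Add(Rational(11, 9), -108), Add(-9, Pow(0, 2))) = Mul(Rational(-961, 9), Add(-9, 0)) = Mul(Rational(-961, 9), -9) = 961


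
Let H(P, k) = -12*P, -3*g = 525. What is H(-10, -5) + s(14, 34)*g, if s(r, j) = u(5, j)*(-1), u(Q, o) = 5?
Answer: 995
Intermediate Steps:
g = -175 (g = -⅓*525 = -175)
s(r, j) = -5 (s(r, j) = 5*(-1) = -5)
H(-10, -5) + s(14, 34)*g = -12*(-10) - 5*(-175) = 120 + 875 = 995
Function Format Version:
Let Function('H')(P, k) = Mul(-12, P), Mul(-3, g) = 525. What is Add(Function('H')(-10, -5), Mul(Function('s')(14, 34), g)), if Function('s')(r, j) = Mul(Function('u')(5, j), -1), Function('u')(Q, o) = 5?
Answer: 995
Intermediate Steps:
g = -175 (g = Mul(Rational(-1, 3), 525) = -175)
Function('s')(r, j) = -5 (Function('s')(r, j) = Mul(5, -1) = -5)
Add(Function('H')(-10, -5), Mul(Function('s')(14, 34), g)) = Add(Mul(-12, -10), Mul(-5, -175)) = Add(120, 875) = 995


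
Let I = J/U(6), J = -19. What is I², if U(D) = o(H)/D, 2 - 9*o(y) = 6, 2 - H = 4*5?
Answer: 263169/4 ≈ 65792.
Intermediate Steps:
H = -18 (H = 2 - 4*5 = 2 - 1*20 = 2 - 20 = -18)
o(y) = -4/9 (o(y) = 2/9 - ⅑*6 = 2/9 - ⅔ = -4/9)
U(D) = -4/(9*D)
I = 513/2 (I = -19/((-4/9/6)) = -19/((-4/9*⅙)) = -19/(-2/27) = -19*(-27/2) = 513/2 ≈ 256.50)
I² = (513/2)² = 263169/4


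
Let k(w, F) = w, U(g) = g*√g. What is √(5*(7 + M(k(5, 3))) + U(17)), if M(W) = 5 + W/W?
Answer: √(65 + 17*√17) ≈ 11.623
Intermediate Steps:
U(g) = g^(3/2)
M(W) = 6 (M(W) = 5 + 1 = 6)
√(5*(7 + M(k(5, 3))) + U(17)) = √(5*(7 + 6) + 17^(3/2)) = √(5*13 + 17*√17) = √(65 + 17*√17)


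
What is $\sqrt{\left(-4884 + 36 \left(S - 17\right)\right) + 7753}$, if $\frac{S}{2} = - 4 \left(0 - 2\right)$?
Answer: $\sqrt{2833} \approx 53.226$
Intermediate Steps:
$S = 16$ ($S = 2 \left(- 4 \left(0 - 2\right)\right) = 2 \left(\left(-4\right) \left(-2\right)\right) = 2 \cdot 8 = 16$)
$\sqrt{\left(-4884 + 36 \left(S - 17\right)\right) + 7753} = \sqrt{\left(-4884 + 36 \left(16 - 17\right)\right) + 7753} = \sqrt{\left(-4884 + 36 \left(-1\right)\right) + 7753} = \sqrt{\left(-4884 - 36\right) + 7753} = \sqrt{-4920 + 7753} = \sqrt{2833}$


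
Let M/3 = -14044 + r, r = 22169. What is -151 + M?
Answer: 24224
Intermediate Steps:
M = 24375 (M = 3*(-14044 + 22169) = 3*8125 = 24375)
-151 + M = -151 + 24375 = 24224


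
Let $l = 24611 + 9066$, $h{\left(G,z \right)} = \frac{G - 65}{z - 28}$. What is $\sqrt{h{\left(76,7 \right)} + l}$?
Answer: $\frac{\sqrt{14851326}}{21} \approx 183.51$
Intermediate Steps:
$h{\left(G,z \right)} = \frac{-65 + G}{-28 + z}$
$l = 33677$
$\sqrt{h{\left(76,7 \right)} + l} = \sqrt{\frac{-65 + 76}{-28 + 7} + 33677} = \sqrt{\frac{1}{-21} \cdot 11 + 33677} = \sqrt{\left(- \frac{1}{21}\right) 11 + 33677} = \sqrt{- \frac{11}{21} + 33677} = \sqrt{\frac{707206}{21}} = \frac{\sqrt{14851326}}{21}$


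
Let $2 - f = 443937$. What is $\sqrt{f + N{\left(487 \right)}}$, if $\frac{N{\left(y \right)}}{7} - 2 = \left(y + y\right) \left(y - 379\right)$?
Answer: $\sqrt{292423} \approx 540.76$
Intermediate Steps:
$f = -443935$ ($f = 2 - 443937 = -443935$)
$N{\left(y \right)} = 14 + 14 y \left(-379 + y\right)$ ($N{\left(y \right)} = 14 + 7 \left(y + y\right) \left(y - 379\right) = 14 + 7 \cdot 2 y \left(-379 + y\right) = 14 + 14 y \left(-379 + y\right)$)
$\sqrt{f + N{\left(487 \right)}} = \sqrt{-443935 + \left(14 - 2584022 + 14 \cdot 487^{2}\right)} = \sqrt{-443935 + \left(14 - 2584022 + 14 \cdot 237169\right)} = \sqrt{-443935 + \left(14 - 2584022 + 3320366\right)} = \sqrt{-443935 + 736358} = \sqrt{292423}$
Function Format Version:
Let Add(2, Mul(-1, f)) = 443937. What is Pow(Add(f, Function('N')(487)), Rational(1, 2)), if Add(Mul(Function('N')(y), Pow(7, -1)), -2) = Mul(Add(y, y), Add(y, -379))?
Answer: Pow(292423, Rational(1, 2)) ≈ 540.76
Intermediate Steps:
f = -443935 (f = Add(2, Mul(-1, 443937)) = Add(2, -443937) = -443935)
Function('N')(y) = Add(14, Mul(14, y, Add(-379, y))) (Function('N')(y) = Add(14, Mul(7, Mul(Add(y, y), Add(y, -379)))) = Add(14, Mul(7, Mul(Mul(2, y), Add(-379, y)))) = Add(14, Mul(7, Mul(2, y, Add(-379, y)))) = Add(14, Mul(14, y, Add(-379, y))))
Pow(Add(f, Function('N')(487)), Rational(1, 2)) = Pow(Add(-443935, Add(14, Mul(-5306, 487), Mul(14, Pow(487, 2)))), Rational(1, 2)) = Pow(Add(-443935, Add(14, -2584022, Mul(14, 237169))), Rational(1, 2)) = Pow(Add(-443935, Add(14, -2584022, 3320366)), Rational(1, 2)) = Pow(Add(-443935, 736358), Rational(1, 2)) = Pow(292423, Rational(1, 2))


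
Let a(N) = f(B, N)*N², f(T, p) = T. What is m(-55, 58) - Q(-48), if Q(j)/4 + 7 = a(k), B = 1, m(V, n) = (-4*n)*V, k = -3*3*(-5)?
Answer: 4688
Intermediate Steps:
k = 45 (k = -9*(-5) = 45)
m(V, n) = -4*V*n
a(N) = N² (a(N) = 1*N² = N²)
Q(j) = 8072 (Q(j) = -28 + 4*45² = -28 + 4*2025 = -28 + 8100 = 8072)
m(-55, 58) - Q(-48) = -4*(-55)*58 - 1*8072 = 12760 - 8072 = 4688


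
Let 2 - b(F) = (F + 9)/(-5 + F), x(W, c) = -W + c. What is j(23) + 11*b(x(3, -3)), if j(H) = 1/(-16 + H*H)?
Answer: 12826/513 ≈ 25.002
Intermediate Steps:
x(W, c) = c - W
j(H) = 1/(-16 + H²)
b(F) = 2 - (9 + F)/(-5 + F) (b(F) = 2 - (F + 9)/(-5 + F) = 2 - (9 + F)/(-5 + F))
j(23) + 11*b(x(3, -3)) = 1/(-16 + 23²) + 11*((-19 + (-3 - 1*3))/(-5 + (-3 - 1*3))) = 1/(-16 + 529) + 11*((-19 + (-3 - 3))/(-5 + (-3 - 3))) = 1/513 + 11*((-19 - 6)/(-5 - 6)) = 1/513 + 11*(-25/(-11)) = 1/513 + 11*(-1/11*(-25)) = 1/513 + 11*(25/11) = 1/513 + 25 = 12826/513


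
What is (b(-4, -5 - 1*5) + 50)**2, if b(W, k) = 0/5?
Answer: 2500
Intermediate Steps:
b(W, k) = 0 (b(W, k) = 0*(1/5) = 0)
(b(-4, -5 - 1*5) + 50)**2 = (0 + 50)**2 = 50**2 = 2500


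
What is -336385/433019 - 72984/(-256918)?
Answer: -27409951367/55625187721 ≈ -0.49276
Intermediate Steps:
-336385/433019 - 72984/(-256918) = -336385*1/433019 - 72984*(-1/256918) = -336385/433019 + 36492/128459 = -27409951367/55625187721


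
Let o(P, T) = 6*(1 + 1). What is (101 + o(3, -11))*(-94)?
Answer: -10622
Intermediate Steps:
o(P, T) = 12 (o(P, T) = 6*2 = 12)
(101 + o(3, -11))*(-94) = (101 + 12)*(-94) = 113*(-94) = -10622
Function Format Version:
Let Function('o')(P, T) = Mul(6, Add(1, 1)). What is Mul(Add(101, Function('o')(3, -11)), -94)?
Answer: -10622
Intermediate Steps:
Function('o')(P, T) = 12 (Function('o')(P, T) = Mul(6, 2) = 12)
Mul(Add(101, Function('o')(3, -11)), -94) = Mul(Add(101, 12), -94) = Mul(113, -94) = -10622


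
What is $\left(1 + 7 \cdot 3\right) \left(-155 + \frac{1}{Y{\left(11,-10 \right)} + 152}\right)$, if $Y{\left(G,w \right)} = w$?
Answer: $- \frac{242099}{71} \approx -3409.8$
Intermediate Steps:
$\left(1 + 7 \cdot 3\right) \left(-155 + \frac{1}{Y{\left(11,-10 \right)} + 152}\right) = \left(1 + 7 \cdot 3\right) \left(-155 + \frac{1}{-10 + 152}\right) = \left(1 + 21\right) \left(-155 + \frac{1}{142}\right) = 22 \left(-155 + \frac{1}{142}\right) = 22 \left(- \frac{22009}{142}\right) = - \frac{242099}{71}$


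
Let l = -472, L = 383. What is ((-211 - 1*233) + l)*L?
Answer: -350828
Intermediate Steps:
((-211 - 1*233) + l)*L = ((-211 - 1*233) - 472)*383 = ((-211 - 233) - 472)*383 = (-444 - 472)*383 = -916*383 = -350828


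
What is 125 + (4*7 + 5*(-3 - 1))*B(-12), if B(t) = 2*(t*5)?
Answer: -835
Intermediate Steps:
B(t) = 10*t (B(t) = 2*(5*t) = 10*t)
125 + (4*7 + 5*(-3 - 1))*B(-12) = 125 + (4*7 + 5*(-3 - 1))*(10*(-12)) = 125 + (28 + 5*(-4))*(-120) = 125 + (28 - 20)*(-120) = 125 + 8*(-120) = 125 - 960 = -835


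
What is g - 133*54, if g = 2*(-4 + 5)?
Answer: -7180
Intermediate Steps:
g = 2 (g = 2*1 = 2)
g - 133*54 = 2 - 133*54 = 2 - 7182 = -7180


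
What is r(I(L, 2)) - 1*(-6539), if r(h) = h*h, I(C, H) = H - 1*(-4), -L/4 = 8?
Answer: 6575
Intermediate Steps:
L = -32 (L = -4*8 = -32)
I(C, H) = 4 + H (I(C, H) = H + 4 = 4 + H)
r(h) = h²
r(I(L, 2)) - 1*(-6539) = (4 + 2)² - 1*(-6539) = 6² + 6539 = 36 + 6539 = 6575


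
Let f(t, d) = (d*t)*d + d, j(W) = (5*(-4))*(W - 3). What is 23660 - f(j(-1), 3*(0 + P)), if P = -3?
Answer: 17189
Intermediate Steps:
j(W) = 60 - 20*W (j(W) = -20*(-3 + W) = 60 - 20*W)
f(t, d) = d + t*d**2 (f(t, d) = t*d**2 + d = d + t*d**2)
23660 - f(j(-1), 3*(0 + P)) = 23660 - 3*(0 - 3)*(1 + (3*(0 - 3))*(60 - 20*(-1))) = 23660 - 3*(-3)*(1 + (3*(-3))*(60 + 20)) = 23660 - (-9)*(1 - 9*80) = 23660 - (-9)*(1 - 720) = 23660 - (-9)*(-719) = 23660 - 1*6471 = 23660 - 6471 = 17189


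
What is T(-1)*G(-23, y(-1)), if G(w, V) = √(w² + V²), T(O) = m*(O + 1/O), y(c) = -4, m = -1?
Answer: 2*√545 ≈ 46.690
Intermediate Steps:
T(O) = -O - 1/O (T(O) = -(O + 1/O) = -O - 1/O)
G(w, V) = √(V² + w²)
T(-1)*G(-23, y(-1)) = (-1*(-1) - 1/(-1))*√((-4)² + (-23)²) = (1 - 1*(-1))*√(16 + 529) = (1 + 1)*√545 = 2*√545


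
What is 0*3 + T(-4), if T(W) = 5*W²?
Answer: 80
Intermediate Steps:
0*3 + T(-4) = 0*3 + 5*(-4)² = 0 + 5*16 = 0 + 80 = 80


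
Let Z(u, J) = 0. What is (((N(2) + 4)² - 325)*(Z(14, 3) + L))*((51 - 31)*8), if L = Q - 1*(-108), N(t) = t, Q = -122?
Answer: 647360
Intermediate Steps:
L = -14 (L = -122 - 1*(-108) = -122 + 108 = -14)
(((N(2) + 4)² - 325)*(Z(14, 3) + L))*((51 - 31)*8) = (((2 + 4)² - 325)*(0 - 14))*((51 - 31)*8) = ((6² - 325)*(-14))*(20*8) = ((36 - 325)*(-14))*160 = -289*(-14)*160 = 4046*160 = 647360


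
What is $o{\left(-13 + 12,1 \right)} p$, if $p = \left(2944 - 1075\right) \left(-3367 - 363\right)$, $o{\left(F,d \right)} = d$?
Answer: $-6971370$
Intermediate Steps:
$p = -6971370$ ($p = 1869 \left(-3730\right) = -6971370$)
$o{\left(-13 + 12,1 \right)} p = 1 \left(-6971370\right) = -6971370$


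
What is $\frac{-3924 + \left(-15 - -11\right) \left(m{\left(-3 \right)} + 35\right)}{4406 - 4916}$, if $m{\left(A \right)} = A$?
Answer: $\frac{2026}{255} \approx 7.9451$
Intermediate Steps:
$\frac{-3924 + \left(-15 - -11\right) \left(m{\left(-3 \right)} + 35\right)}{4406 - 4916} = \frac{-3924 + \left(-15 - -11\right) \left(-3 + 35\right)}{4406 - 4916} = \frac{-3924 + \left(-15 + 11\right) 32}{-510} = \left(-3924 - 128\right) \left(- \frac{1}{510}\right) = \left(-4052\right) \left(- \frac{1}{510}\right) = \frac{2026}{255}$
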